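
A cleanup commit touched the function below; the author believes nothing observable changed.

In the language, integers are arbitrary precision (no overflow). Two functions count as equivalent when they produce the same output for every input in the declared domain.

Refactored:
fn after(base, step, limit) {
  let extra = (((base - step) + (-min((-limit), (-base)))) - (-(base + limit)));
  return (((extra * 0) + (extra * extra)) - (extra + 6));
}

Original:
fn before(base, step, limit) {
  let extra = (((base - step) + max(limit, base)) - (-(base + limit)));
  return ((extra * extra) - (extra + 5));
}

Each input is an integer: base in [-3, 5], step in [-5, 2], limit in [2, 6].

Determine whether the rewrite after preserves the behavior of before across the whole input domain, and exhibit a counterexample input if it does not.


Not equivalent: base=-3, step=-5, limit=2 separates them (1 vs 0).
before: extra=3, then returns 1
after: extra=3, then returns 0
verdict: not equivalent; witness: base=-3, step=-5, limit=2


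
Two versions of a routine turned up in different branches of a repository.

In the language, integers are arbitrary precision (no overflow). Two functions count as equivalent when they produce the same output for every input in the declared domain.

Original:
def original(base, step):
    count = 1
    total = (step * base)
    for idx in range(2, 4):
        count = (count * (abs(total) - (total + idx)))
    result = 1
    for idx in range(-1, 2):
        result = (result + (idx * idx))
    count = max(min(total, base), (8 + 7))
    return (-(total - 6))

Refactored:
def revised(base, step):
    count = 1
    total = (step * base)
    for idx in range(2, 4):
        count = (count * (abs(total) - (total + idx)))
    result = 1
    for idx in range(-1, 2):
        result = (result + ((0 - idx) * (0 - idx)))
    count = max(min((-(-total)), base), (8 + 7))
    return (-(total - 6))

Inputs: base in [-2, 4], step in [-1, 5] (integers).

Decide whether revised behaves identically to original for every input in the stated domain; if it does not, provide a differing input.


Differences: constant usage differs, arithmetic usage differs — yet all 49 inputs agree.
verdict: equivalent


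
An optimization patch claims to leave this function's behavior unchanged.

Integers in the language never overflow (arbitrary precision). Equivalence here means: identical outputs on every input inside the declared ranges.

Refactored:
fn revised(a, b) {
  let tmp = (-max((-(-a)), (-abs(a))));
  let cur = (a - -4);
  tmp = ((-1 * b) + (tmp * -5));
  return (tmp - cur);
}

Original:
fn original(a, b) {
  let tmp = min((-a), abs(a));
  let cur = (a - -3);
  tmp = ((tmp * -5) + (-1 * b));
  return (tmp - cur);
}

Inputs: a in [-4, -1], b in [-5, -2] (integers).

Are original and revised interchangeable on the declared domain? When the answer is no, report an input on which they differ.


These are not equivalent — on a=-4, b=-5 the outputs split (-14 vs -15).
original: tmp := 4 | cur := -1 | tmp := -15 | result -14
revised: tmp := 4 | cur := 0 | tmp := -15 | result -15
verdict: not equivalent; witness: a=-4, b=-5


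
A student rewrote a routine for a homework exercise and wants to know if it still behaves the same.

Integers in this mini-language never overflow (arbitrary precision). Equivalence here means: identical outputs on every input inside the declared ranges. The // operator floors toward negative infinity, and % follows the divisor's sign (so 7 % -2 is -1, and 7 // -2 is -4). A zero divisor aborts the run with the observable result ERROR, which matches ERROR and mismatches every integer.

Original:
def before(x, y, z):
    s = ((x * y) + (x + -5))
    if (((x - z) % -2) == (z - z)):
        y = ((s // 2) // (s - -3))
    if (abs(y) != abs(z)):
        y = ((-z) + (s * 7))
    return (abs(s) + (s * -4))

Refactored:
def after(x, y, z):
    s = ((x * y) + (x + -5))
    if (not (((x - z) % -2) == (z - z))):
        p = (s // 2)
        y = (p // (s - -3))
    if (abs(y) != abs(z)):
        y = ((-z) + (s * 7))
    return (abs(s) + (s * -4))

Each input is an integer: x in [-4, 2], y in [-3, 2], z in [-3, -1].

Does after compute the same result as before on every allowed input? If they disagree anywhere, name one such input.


There is a counterexample at x=-2, y=-2, z=-3: 15 on one side, ERROR on the other.
before: s becomes -3; next (((x - z) % -2) == (z - z)) evaluates to false; next (abs(y) != abs(z)) evaluates to true; next y becomes -18; next final value 15
after: s becomes -3; next (not (((x - z) % -2) == (z - z))) evaluates to true; next p becomes -2; next hits division by zero so the output is ERROR
verdict: not equivalent; witness: x=-2, y=-2, z=-3


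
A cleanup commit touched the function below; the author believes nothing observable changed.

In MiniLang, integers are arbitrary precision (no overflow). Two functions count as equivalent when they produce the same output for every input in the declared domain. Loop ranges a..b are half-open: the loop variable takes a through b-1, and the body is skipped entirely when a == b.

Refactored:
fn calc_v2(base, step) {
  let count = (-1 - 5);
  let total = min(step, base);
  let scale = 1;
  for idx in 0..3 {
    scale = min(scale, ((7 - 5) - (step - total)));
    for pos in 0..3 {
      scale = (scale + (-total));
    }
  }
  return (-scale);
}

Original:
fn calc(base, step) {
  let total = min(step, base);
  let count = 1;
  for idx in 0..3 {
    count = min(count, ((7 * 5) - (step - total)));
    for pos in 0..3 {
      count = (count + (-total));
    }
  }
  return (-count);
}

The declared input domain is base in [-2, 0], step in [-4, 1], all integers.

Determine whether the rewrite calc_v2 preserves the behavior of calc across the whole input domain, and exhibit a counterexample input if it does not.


Consider the input base=-2, step=-4.
calc: total = -4; count = 1; [idx=0]; count = 1; [pos=0]; count = 5; [pos=1]; count = 9; [pos=2]; count = 13; [idx=1]; count = 13; [pos=0]; count = 17; [pos=1]; count = 21; [pos=2]; count = 25; [idx=2]; count = 25; [pos=0]; count = 29; [pos=1]; count = 33; [pos=2]; count = 37; return -37
calc_v2: count = -6; total = -4; scale = 1; [idx=0]; scale = 1; [pos=0]; scale = 5; [pos=1]; scale = 9; [pos=2]; scale = 13; [idx=1]; scale = 2; [pos=0]; scale = 6; [pos=1]; scale = 10; [pos=2]; scale = 14; [idx=2]; scale = 2; [pos=0]; scale = 6; [pos=1]; scale = 10; [pos=2]; scale = 14; return -14
-37 against -14: the behavior changed.
verdict: not equivalent; witness: base=-2, step=-4


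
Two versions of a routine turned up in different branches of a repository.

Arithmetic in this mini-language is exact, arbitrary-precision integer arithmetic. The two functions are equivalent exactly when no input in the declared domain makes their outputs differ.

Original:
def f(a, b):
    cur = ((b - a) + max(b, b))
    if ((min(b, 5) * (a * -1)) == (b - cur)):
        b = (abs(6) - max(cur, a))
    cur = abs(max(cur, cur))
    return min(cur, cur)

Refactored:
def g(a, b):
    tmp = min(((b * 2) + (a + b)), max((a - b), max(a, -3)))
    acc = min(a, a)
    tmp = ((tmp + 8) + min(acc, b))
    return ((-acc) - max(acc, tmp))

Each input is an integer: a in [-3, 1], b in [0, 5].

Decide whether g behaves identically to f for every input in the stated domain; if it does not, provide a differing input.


The rewrite breaks on a=-3, b=0, where the results are 3 and 1.
f: cur becomes 3; next ((min(b, 5) * (a * -1)) == (b - cur)) evaluates to false; next cur becomes 3; next final value 3
g: tmp becomes -3; next acc becomes -3; next tmp becomes 2; next final value 1
verdict: not equivalent; witness: a=-3, b=0


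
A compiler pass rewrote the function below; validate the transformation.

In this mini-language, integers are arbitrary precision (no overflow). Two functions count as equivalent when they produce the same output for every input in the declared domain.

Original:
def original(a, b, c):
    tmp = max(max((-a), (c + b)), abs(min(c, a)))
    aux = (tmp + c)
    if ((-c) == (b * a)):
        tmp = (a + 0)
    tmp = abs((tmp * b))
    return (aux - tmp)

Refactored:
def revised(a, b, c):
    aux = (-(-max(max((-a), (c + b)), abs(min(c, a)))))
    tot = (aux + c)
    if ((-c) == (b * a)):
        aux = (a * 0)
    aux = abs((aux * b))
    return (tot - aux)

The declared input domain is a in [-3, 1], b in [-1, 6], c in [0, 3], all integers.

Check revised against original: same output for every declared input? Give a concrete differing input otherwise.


Consider the input a=-3, b=1, c=3.
original: tmp := 4 | aux := 7 | ((-c) == (b * a)): true | tmp := -3 | tmp := 3 | result 4
revised: aux := 4 | tot := 7 | ((-c) == (b * a)): true | aux := 0 | aux := 0 | result 7
4 and 7 differ, so these are not the same function on this domain.
verdict: not equivalent; witness: a=-3, b=1, c=3


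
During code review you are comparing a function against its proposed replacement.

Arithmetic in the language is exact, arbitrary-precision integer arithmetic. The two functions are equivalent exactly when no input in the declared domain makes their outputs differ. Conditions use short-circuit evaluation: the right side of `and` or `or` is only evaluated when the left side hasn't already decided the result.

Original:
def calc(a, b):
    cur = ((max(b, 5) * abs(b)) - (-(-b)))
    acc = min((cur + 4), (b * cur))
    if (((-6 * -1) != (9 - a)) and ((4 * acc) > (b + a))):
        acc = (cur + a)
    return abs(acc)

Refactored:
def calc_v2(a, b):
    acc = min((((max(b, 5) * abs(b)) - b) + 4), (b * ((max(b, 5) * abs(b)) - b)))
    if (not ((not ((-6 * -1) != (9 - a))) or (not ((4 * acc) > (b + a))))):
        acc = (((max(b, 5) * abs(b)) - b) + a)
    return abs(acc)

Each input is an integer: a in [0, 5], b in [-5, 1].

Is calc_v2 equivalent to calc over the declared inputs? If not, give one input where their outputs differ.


This is a faithful refactor — boolean connective usage differs; also constant usage differs; also local variable names differ; also arithmetic usage differs; also statement counts differ; also min/max/abs usage differs, but the computed results match everywhere.
Tracing a=2, b=-2: calc: cur=12, then acc=-24, then (((-6 * -1) != (9 - a)) and ((4 * acc) > (b + a))) is false, then returns 24 | calc_v2: acc=-24, then (not ((not ((-6 * -1) != (9 - a))) or (not ((4 * acc) > (b + a))))) is false, then returns 24 — matching result 24.
Across all 42 domain points the two functions coincide.
verdict: equivalent


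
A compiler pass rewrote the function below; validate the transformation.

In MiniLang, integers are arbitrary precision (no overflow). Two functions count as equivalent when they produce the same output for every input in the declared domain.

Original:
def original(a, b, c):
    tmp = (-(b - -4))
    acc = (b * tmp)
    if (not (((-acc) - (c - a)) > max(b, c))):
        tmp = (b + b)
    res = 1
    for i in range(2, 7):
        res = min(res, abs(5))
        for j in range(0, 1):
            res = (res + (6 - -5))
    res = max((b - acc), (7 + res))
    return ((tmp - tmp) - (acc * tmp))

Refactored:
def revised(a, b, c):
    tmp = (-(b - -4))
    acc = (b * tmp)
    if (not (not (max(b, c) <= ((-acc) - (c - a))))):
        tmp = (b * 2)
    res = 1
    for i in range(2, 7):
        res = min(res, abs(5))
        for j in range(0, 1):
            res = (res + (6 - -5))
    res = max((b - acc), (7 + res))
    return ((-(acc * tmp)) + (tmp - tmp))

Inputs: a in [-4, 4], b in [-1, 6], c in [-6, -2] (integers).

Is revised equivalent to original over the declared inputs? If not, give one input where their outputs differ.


Evaluate both at a=-4, b=-1, c=-5.
original: tmp = -3; acc = 3; (not (((-acc) - (c - a)) > max(b, c))) -> true; tmp = -2; res = 1; [i=2]; res = 1; [j=0]; res = 12; [i=3]; res = 5; [j=0]; res = 16; [i=4]; res = 5; [j=0]; res = 16; [i=5]; res = 5; [j=0]; res = 16; [i=6]; res = 5; [j=0]; res = 16; res = 23; return 6
revised: tmp = -3; acc = 3; (not (not (max(b, c) <= ((-acc) - (c - a))))) -> false; res = 1; [i=2]; res = 1; [j=0]; res = 12; [i=3]; res = 5; [j=0]; res = 16; [i=4]; res = 5; [j=0]; res = 16; [i=5]; res = 5; [j=0]; res = 16; [i=6]; res = 5; [j=0]; res = 16; res = 23; return 9
6 vs 9 — the two versions disagree here.
verdict: not equivalent; witness: a=-4, b=-1, c=-5


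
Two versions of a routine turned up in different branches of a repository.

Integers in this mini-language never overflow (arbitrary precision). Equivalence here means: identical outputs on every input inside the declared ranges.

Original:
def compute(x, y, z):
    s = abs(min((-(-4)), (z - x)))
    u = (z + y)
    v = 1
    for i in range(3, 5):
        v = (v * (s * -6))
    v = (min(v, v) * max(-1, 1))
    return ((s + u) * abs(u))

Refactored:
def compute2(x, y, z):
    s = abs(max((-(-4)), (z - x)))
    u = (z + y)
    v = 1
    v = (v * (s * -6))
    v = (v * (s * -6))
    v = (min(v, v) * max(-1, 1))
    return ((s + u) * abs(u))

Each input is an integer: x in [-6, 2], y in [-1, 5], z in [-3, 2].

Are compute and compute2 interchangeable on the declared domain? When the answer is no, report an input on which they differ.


There is a counterexample at x=-6, y=-1, z=-3: -4 on one side, 0 on the other.
compute: s = 3; u = -4; v = 1; [i=3]; v = -18; [i=4]; v = 324; v = 324; return -4
compute2: s = 4; u = -4; v = 1; v = -24; v = 576; v = 576; return 0
verdict: not equivalent; witness: x=-6, y=-1, z=-3


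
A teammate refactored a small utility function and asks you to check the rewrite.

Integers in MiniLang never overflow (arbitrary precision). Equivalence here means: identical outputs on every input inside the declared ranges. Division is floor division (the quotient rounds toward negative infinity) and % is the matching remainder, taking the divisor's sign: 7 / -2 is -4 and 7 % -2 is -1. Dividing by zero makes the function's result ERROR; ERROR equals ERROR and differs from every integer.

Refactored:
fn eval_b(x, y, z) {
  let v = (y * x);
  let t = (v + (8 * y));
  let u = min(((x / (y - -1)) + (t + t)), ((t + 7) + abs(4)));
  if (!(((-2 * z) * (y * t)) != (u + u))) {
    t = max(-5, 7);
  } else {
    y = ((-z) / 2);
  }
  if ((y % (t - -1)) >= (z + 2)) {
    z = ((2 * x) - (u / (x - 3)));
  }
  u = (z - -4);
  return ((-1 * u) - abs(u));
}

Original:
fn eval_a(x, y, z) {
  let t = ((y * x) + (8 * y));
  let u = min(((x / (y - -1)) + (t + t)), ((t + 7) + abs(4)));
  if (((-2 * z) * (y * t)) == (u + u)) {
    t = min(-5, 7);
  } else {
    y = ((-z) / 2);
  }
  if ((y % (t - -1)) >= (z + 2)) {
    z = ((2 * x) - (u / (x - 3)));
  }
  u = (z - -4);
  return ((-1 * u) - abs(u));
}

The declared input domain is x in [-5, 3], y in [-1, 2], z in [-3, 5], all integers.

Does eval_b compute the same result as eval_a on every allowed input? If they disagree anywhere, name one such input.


Consider the input x=-5, y=1, z=-1.
eval_a: t becomes 3; next u becomes 3; next (((-2 * z) * (y * t)) == (u + u)) evaluates to true; next t becomes -5; next ((y % (t - -1)) >= (z + 2)) evaluates to false; next u becomes 3; next final value -6
eval_b: v becomes -5; next t becomes 3; next u becomes 3; next (!(((-2 * z) * (y * t)) != (u + u))) evaluates to true; next t becomes 7; next ((y % (t - -1)) >= (z + 2)) evaluates to true; next z becomes -9; next u becomes -5; next final value 0
-6 vs 0 — the two versions disagree here.
verdict: not equivalent; witness: x=-5, y=1, z=-1


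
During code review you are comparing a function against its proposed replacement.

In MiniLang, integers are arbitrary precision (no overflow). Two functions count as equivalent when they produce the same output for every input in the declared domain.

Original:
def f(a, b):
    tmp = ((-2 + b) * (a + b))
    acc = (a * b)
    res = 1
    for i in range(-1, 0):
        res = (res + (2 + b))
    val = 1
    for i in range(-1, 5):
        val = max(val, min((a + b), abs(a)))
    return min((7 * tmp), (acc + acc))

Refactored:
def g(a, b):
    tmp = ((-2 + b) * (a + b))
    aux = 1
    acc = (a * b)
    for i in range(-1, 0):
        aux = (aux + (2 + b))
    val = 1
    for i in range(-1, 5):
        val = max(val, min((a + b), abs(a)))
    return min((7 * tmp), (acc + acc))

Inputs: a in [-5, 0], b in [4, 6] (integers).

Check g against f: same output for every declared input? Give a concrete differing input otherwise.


Behavior is preserved: although local variable names differ, the outputs never diverge.
Spot check at a=-3, b=5 — f: tmp=6, then acc=-15, then res=1, then (i=-1), then res=8, then val=1, then (i=-1), then val=2, then (i=0), then val=2, then (i=1), then val=2, then (i=2), then val=2, then (i=3), then val=2, then (i=4), then val=2, then returns -30. g: tmp=6, then aux=1, then acc=-15, then (i=-1), then aux=8, then val=1, then (i=-1), then val=2, then (i=0), then val=2, then (i=1), then val=2, then (i=2), then val=2, then (i=3), then val=2, then (i=4), then val=2, then returns -30. Both give -30.
Checked all 18 inputs in the declared domain: the outputs agree on every one.
verdict: equivalent


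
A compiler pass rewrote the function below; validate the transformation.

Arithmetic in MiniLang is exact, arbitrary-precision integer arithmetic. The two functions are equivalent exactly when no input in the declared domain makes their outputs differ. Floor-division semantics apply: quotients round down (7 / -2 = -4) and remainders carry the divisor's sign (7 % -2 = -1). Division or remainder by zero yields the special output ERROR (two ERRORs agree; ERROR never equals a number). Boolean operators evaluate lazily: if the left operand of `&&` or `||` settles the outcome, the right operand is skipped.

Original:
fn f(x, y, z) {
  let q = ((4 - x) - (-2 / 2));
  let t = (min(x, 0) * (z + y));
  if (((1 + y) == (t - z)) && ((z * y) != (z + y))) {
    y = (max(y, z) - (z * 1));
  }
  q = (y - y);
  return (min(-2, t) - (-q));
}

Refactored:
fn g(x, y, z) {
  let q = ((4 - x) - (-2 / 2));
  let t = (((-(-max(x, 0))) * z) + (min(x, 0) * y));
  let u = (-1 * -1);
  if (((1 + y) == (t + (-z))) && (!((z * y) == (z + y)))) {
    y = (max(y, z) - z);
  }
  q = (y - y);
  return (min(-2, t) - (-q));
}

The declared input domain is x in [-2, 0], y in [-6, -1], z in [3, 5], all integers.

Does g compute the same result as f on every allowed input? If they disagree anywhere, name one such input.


Evaluate both at x=-2, y=-3, z=5.
f: q becomes 7; next t becomes -4; next (((1 + y) == (t - z)) && ((z * y) != (z + y))) evaluates to false; next q becomes 0; next final value -4
g: q becomes 7; next t becomes 6; next u becomes 1; next (((1 + y) == (t + (-z))) && (!((z * y) == (z + y)))) evaluates to false; next q becomes 0; next final value -2
-4 vs -2 — the two versions disagree here.
verdict: not equivalent; witness: x=-2, y=-3, z=5


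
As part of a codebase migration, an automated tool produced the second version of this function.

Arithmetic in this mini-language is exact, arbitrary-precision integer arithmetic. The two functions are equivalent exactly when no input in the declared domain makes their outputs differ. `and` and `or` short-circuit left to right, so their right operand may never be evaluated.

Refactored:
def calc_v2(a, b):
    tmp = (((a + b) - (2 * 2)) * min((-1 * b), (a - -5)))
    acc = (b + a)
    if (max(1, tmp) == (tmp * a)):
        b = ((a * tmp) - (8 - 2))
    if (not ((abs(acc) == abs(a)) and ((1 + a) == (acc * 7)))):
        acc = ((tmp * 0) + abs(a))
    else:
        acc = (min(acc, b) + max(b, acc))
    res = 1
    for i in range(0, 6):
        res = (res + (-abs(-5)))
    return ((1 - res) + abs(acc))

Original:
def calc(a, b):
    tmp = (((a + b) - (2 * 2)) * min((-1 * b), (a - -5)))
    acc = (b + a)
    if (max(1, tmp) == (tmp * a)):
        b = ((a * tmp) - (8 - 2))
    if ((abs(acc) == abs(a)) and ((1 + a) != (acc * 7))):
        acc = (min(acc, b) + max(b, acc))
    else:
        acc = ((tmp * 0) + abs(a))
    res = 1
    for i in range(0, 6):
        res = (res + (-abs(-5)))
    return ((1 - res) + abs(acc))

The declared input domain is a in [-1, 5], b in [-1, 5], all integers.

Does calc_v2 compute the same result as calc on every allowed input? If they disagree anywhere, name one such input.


Try a=-1, b=2.
calc: tmp=6, then acc=1, then (max(1, tmp) == (tmp * a)) is false, then ((abs(acc) == abs(a)) and ((1 + a) != (acc * 7))) is true, then acc=3, then res=1, then (i=0), then res=-4, then (i=1), then res=-9, then (i=2), then res=-14, then (i=3), then res=-19, then (i=4), then res=-24, then (i=5), then res=-29, then returns 33
calc_v2: tmp=6, then acc=1, then (max(1, tmp) == (tmp * a)) is false, then (not ((abs(acc) == abs(a)) and ((1 + a) == (acc * 7)))) is true, then acc=1, then res=1, then (i=0), then res=-4, then (i=1), then res=-9, then (i=2), then res=-14, then (i=3), then res=-19, then (i=4), then res=-24, then (i=5), then res=-29, then returns 31
33 != 31, so the rewrite changes behavior.
verdict: not equivalent; witness: a=-1, b=2


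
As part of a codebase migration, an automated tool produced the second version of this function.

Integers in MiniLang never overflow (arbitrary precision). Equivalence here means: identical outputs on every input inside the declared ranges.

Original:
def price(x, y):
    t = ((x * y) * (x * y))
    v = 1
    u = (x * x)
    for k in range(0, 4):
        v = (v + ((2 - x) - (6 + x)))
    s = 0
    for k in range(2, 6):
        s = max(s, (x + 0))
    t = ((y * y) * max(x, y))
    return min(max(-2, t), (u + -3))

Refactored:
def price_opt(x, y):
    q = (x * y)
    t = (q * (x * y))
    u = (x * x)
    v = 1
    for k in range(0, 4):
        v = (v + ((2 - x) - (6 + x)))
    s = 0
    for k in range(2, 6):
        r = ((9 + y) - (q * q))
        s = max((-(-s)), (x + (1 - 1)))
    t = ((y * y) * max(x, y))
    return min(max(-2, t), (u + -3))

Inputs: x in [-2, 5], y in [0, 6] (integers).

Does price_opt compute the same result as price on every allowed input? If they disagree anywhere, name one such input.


Behavior is preserved: although local variable names differ, plus arithmetic usage differs, plus constant usage differs, plus statement counts differ, the outputs never diverge.
As a probe, take x=2, y=2: price runs t=16, then v=1, then u=4, then (k=0), then v=-7, then (k=1), then v=-15, then (k=2), then v=-23, then (k=3), then v=-31, then s=0, then (k=2), then s=2, then (k=3), then s=2, then (k=4), then s=2, then (k=5), then s=2, then t=8, then returns 1; price_opt runs q=4, then t=16, then u=4, then v=1, then (k=0), then v=-7, then (k=1), then v=-15, then (k=2), then v=-23, then (k=3), then v=-31, then s=0, then (k=2), then r=-5, then s=2, then (k=3), then r=-5, then s=2, then (k=4), then r=-5, then s=2, then (k=5), then r=-5, then s=2, then t=8, then returns 1; both end at 1.
Across all 56 domain points the two functions coincide.
verdict: equivalent


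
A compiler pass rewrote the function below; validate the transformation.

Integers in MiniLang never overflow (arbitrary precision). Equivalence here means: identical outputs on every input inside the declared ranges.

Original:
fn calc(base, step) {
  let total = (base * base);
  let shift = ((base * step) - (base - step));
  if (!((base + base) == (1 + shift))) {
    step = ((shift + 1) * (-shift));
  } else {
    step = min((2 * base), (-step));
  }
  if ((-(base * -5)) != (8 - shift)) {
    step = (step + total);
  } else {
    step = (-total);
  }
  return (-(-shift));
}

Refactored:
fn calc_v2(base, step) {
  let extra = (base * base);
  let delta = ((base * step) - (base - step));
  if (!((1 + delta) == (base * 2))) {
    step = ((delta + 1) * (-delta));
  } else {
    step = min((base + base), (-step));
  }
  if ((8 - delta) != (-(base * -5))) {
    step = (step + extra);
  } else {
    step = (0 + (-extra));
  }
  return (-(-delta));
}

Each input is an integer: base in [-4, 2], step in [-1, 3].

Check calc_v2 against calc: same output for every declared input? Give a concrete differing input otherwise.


Although local variable names differ, and constant usage differs, and arithmetic usage differs, 35/35 inputs agree.
verdict: equivalent


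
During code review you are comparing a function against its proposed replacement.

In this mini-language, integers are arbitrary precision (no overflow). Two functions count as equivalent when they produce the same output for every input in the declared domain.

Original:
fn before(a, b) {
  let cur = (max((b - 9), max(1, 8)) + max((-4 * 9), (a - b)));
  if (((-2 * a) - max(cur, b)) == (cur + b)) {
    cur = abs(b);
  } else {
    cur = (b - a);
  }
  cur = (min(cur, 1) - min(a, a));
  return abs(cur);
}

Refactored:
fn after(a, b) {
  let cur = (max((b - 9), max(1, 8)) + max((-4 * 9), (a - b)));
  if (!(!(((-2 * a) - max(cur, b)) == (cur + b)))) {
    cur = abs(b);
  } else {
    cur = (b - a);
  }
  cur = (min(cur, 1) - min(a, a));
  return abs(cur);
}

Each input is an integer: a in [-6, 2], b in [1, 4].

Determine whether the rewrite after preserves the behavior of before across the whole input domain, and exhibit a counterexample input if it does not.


Reading the diff, among the changes: boolean connective usage differs.
Spot check at a=0, b=1 — before: cur becomes 7; next (((-2 * a) - max(cur, b)) == (cur + b)) evaluates to false; next cur becomes 1; next cur becomes 1; next final value 1. after: cur becomes 7; next (!(!(((-2 * a) - max(cur, b)) == (cur + b)))) evaluates to false; next cur becomes 1; next cur becomes 1; next final value 1. Both give 1.
Every one of the 36 inputs gives matching results.
verdict: equivalent


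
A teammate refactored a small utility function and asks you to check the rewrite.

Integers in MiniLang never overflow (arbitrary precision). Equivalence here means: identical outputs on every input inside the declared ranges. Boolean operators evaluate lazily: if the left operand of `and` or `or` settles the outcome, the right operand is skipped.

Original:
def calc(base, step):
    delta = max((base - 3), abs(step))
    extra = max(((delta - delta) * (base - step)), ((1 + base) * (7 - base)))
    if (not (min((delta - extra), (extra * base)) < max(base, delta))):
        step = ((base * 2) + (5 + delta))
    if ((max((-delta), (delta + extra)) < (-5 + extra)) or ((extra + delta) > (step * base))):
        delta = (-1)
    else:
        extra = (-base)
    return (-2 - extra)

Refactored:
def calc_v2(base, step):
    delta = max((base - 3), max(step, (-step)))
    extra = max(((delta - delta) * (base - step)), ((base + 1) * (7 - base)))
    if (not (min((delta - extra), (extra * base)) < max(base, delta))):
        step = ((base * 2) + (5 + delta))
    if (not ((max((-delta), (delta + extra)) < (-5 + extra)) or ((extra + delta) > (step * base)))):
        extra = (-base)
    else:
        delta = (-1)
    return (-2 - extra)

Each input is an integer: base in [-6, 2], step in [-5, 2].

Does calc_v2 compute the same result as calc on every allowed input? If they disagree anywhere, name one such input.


Reading the diff, among the changes: min/max/abs usage differs, boolean connective usage differs.
Spot check at base=0, step=-2 — calc: delta := 2 | extra := 7 | (not (min((delta - extra), (extra * base)) < max(base, delta))): false | ((max((-delta), (delta + extra)) < (-5 + extra)) or ((extra + delta) > (step * base))): true | delta := -1 | result -9. calc_v2: delta := 2 | extra := 7 | (not (min((delta - extra), (extra * base)) < max(base, delta))): false | (not ((max((-delta), (delta + extra)) < (-5 + extra)) or ((extra + delta) > (step * base)))): false | delta := -1 | result -9. Both give -9.
Every one of the 72 inputs gives matching results.
verdict: equivalent


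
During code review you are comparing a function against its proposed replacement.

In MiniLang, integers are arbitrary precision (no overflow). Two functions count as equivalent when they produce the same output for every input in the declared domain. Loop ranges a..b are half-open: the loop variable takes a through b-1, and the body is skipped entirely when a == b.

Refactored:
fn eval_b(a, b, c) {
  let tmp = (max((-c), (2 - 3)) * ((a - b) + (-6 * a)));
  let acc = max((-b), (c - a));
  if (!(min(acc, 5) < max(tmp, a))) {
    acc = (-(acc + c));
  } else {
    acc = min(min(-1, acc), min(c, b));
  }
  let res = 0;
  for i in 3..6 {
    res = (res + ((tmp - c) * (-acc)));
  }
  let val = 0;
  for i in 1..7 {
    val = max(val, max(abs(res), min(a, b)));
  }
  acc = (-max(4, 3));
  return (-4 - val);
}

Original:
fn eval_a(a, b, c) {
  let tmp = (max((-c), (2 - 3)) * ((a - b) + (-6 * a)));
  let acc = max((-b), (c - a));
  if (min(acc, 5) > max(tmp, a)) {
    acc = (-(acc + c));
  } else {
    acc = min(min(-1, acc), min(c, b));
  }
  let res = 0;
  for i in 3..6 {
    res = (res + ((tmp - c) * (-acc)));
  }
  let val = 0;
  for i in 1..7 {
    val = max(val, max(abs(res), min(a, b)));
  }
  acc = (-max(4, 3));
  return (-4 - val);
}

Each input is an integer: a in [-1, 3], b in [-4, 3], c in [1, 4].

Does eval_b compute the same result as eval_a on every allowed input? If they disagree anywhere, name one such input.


Run the pair on a=1, b=-2, c=4.
eval_a: tmp becomes 3; next acc becomes 3; next (min(acc, 5) > max(tmp, a)) evaluates to false; next acc becomes -2; next res becomes 0; next at i=3:; next res becomes -2; next at i=4:; next res becomes -4; next at i=5:; next res becomes -6; next val becomes 0; next at i=1:; next val becomes 6; next at i=2:; next val becomes 6; next at i=3:; next val becomes 6; next at i=4:; next val becomes 6; next at i=5:; next val becomes 6; next at i=6:; next val becomes 6; next acc becomes -4; next final value -10
eval_b: tmp becomes 3; next acc becomes 3; next (!(min(acc, 5) < max(tmp, a))) evaluates to true; next acc becomes -7; next res becomes 0; next at i=3:; next res becomes -7; next at i=4:; next res becomes -14; next at i=5:; next res becomes -21; next val becomes 0; next at i=1:; next val becomes 21; next at i=2:; next val becomes 21; next at i=3:; next val becomes 21; next at i=4:; next val becomes 21; next at i=5:; next val becomes 21; next at i=6:; next val becomes 21; next acc becomes -4; next final value -25
-10 against -25: the behavior changed.
verdict: not equivalent; witness: a=1, b=-2, c=4


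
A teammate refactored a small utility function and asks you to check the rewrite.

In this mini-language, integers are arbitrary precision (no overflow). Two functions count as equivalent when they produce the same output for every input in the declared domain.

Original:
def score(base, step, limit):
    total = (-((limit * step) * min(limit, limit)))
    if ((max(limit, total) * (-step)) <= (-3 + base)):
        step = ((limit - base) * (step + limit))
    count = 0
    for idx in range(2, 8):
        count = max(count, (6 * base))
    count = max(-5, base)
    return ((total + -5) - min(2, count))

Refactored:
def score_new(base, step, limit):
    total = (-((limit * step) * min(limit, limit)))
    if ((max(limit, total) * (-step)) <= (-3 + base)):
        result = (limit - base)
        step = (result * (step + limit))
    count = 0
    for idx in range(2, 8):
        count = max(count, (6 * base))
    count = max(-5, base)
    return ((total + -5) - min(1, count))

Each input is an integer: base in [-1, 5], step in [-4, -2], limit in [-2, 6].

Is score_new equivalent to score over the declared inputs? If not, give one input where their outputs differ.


Evaluate both at base=2, step=-4, limit=-2.
score: total = 16; ((max(limit, total) * (-step)) <= (-3 + base)) -> false; count = 0; [idx=2]; count = 12; [idx=3]; count = 12; [idx=4]; count = 12; [idx=5]; count = 12; [idx=6]; count = 12; [idx=7]; count = 12; count = 2; return 9
score_new: total = 16; ((max(limit, total) * (-step)) <= (-3 + base)) -> false; count = 0; [idx=2]; count = 12; [idx=3]; count = 12; [idx=4]; count = 12; [idx=5]; count = 12; [idx=6]; count = 12; [idx=7]; count = 12; count = 2; return 10
9 and 10 differ, so these are not the same function on this domain.
verdict: not equivalent; witness: base=2, step=-4, limit=-2


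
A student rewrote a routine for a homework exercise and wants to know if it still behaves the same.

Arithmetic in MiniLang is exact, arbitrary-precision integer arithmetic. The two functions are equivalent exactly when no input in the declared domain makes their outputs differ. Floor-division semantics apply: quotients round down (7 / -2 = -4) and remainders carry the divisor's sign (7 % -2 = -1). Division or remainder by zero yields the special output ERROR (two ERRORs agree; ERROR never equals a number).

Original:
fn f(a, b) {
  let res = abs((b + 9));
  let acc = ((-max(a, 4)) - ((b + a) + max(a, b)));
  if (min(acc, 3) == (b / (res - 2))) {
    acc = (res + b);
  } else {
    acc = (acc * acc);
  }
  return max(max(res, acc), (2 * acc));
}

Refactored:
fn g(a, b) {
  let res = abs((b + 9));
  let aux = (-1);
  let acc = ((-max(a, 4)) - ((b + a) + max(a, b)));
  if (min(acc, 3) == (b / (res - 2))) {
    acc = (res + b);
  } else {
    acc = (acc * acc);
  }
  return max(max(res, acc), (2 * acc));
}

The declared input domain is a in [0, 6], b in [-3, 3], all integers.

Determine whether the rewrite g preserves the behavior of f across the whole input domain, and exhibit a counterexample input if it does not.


Equivalent — the differences include statement counts differ; also local variable names differ; also constant usage differs, yet no declared input distinguishes the two.
Tracing a=6, b=0: f: res becomes 9; next acc becomes -18; next (min(acc, 3) == (b / (res - 2))) evaluates to false; next acc becomes 324; next final value 648 | g: res becomes 9; next aux becomes -1; next acc becomes -18; next (min(acc, 3) == (b / (res - 2))) evaluates to false; next acc becomes 324; next final value 648 — matching result 648.
Every one of the 49 inputs gives matching results.
verdict: equivalent


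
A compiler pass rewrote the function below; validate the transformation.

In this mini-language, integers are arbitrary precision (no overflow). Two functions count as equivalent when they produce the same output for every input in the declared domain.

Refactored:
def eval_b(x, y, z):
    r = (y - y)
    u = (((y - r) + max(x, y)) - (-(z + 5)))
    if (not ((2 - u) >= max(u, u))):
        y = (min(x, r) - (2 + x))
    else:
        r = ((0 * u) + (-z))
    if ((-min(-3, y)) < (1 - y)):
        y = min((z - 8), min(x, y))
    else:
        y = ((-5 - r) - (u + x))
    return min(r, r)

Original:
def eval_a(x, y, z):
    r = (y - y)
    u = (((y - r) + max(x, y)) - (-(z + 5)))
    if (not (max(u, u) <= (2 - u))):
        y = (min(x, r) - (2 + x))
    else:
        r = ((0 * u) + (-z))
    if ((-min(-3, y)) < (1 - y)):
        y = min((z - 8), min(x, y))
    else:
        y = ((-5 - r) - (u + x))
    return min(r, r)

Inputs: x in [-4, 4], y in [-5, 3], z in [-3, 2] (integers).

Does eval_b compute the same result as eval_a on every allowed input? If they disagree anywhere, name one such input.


Changes here: comparison usage differs; the full 486-point sweep finds no disagreement.
verdict: equivalent


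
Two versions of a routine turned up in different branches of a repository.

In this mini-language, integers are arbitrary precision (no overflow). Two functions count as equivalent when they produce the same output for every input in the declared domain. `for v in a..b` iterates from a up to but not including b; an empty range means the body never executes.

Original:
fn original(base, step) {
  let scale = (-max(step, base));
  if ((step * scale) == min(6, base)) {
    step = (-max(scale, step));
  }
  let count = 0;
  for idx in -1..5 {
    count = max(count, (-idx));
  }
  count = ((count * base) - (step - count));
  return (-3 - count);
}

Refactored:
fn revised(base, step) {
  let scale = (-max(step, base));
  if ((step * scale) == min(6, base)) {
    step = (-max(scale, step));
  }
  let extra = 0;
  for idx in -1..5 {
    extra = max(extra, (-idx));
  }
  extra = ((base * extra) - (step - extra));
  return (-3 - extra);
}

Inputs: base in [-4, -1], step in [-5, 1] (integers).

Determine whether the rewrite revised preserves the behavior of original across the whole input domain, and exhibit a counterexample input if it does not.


Comparing the listings, the differences include: local variable names differ.
Spot check at base=-4, step=1 — original: scale=-1, then ((step * scale) == min(6, base)) is false, then count=0, then (idx=-1), then count=1, then (idx=0), then count=1, then (idx=1), then count=1, then (idx=2), then count=1, then (idx=3), then count=1, then (idx=4), then count=1, then count=-4, then returns 1. revised: scale=-1, then ((step * scale) == min(6, base)) is false, then extra=0, then (idx=-1), then extra=1, then (idx=0), then extra=1, then (idx=1), then extra=1, then (idx=2), then extra=1, then (idx=3), then extra=1, then (idx=4), then extra=1, then extra=-4, then returns 1. Both give 1.
An exhaustive pass over the 28 declared inputs shows identical outputs.
verdict: equivalent


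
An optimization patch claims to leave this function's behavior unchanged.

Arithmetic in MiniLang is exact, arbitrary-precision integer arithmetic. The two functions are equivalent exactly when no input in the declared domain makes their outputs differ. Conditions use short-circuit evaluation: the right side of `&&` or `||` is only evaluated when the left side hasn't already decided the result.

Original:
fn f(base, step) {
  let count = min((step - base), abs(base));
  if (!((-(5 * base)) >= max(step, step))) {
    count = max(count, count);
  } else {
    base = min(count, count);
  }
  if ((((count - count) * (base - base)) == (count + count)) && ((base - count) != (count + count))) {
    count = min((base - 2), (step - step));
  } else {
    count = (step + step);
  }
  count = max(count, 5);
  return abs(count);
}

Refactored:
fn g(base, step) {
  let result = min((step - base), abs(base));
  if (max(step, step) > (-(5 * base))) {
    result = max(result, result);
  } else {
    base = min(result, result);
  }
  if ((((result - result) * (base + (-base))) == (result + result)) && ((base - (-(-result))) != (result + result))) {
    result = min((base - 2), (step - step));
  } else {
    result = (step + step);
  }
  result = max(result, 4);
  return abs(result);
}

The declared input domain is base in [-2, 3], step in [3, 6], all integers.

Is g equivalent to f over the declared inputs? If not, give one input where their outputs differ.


Take base=3, step=3.
f: count becomes 0; next (!((-(5 * base)) >= max(step, step))) evaluates to true; next count becomes 0; next ((((count - count) * (base - base)) == (count + count)) && ((base - count) != (count + count))) evaluates to true; next count becomes 0; next count becomes 5; next final value 5
g: result becomes 0; next (max(step, step) > (-(5 * base))) evaluates to true; next result becomes 0; next ((((result - result) * (base + (-base))) == (result + result)) && ((base - (-(-result))) != (result + result))) evaluates to true; next result becomes 0; next result becomes 4; next final value 4
5 vs 4 — the two versions disagree here.
verdict: not equivalent; witness: base=3, step=3


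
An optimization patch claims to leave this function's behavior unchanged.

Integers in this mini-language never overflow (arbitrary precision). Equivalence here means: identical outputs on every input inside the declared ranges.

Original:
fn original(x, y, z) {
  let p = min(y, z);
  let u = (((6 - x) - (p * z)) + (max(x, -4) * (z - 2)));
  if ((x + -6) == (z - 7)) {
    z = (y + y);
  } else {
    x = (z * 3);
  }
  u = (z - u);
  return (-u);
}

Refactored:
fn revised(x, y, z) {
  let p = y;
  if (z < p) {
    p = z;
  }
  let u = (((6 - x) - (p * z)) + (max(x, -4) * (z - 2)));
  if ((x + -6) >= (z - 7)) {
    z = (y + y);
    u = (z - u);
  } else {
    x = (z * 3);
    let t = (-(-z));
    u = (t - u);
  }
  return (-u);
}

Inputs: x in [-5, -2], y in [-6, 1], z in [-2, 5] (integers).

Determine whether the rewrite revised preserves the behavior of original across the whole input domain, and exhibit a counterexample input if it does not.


x=-2, y=-6, z=-2 yields 6 from original but 16 from revised.
verdict: not equivalent; witness: x=-2, y=-6, z=-2


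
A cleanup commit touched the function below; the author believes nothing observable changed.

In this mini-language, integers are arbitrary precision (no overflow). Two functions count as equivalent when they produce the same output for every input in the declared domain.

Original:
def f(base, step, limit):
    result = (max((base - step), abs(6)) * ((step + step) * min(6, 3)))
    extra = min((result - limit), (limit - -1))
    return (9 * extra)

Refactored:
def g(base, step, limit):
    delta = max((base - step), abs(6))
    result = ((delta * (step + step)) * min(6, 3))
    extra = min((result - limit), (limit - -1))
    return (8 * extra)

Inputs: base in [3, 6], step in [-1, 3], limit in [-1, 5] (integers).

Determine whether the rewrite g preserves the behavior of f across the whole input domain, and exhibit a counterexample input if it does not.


The rewrite breaks on base=3, step=-1, limit=-1, where the results are -315 and -280.
f: result=-36, then extra=-35, then returns -315
g: delta=6, then result=-36, then extra=-35, then returns -280
verdict: not equivalent; witness: base=3, step=-1, limit=-1
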